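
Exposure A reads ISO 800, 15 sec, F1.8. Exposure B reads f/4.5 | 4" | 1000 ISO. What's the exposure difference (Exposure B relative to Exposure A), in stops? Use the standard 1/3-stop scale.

Aperture: f/1.8 → f/2 → f/2.2 → f/2.5 → f/2.8 → f/3.2 → f/3.5 → f/4 → f/4.5 — 2 2/3 stops smaller aperture (darker).
Shutter speed: 15 → 13 → 10 → 8 → 6 → 5 → 4 — 2 stops shorter (darker).
ISO: 800 → 1000 — 1/3 stop higher (brighter).
Net: −2 2/3 −2 +1/3 = −4 1/3 stops.

4 1/3 stops darker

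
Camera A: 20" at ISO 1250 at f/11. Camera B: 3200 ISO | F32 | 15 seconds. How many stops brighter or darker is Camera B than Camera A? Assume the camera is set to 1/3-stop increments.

2 stops darker

Aperture: f/11 → f/13 → f/14 → f/16 → f/18 → f/20 → f/22 → f/25 → f/29 → f/32 — 3 stops smaller aperture (darker).
Shutter speed: 20 → 15 — 1/3 stop faster (darker).
ISO: 1250 → 1600 → 2000 → 2500 → 3200 — 1 1/3 stops raised (brighter).
Net: −3 −1/3 +1 1/3 = −2 stops.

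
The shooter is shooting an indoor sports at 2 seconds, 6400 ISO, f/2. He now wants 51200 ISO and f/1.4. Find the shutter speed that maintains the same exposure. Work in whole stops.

1/8s

ISO: 6400 → 12800 → 25600 → 51200 — 3 stops higher (brighter).
Aperture: f/2 → f/1.4 — 1 stop opened up (brighter).
Net change so far: 4 stops brighter. Offset with the shutter speed: 2 → 1 → 1/2 → 1/4 → 1/8.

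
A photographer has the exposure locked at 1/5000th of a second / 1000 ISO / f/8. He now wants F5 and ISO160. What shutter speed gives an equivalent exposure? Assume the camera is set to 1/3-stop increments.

Aperture: f/8 → f/7.1 → f/6.3 → f/5.6 → f/5 — 1 1/3 stops opened up (brighter).
ISO: 1000 → 800 → 640 → 500 → 400 → 320 → 250 → 200 → 160 — 2 2/3 stops dropped (darker).
Net change so far: 1 1/3 stops darker. Offset with the shutter speed: 1/5000 → 1/4000 → 1/3200 → 1/2500 → 1/2000.

1/2000s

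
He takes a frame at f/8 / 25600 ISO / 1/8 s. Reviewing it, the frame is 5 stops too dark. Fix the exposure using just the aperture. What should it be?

f/1.4

Underexposed by 5 stops → need 5 stops brighter.
Aperture: f/8 → f/5.6 → f/4 → f/2.8 → f/2 → f/1.4.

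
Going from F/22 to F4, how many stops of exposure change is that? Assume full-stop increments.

f/22 → f/16 → f/11 → f/8 → f/5.6 → f/4 — count the steps: 5 stops.

5 stops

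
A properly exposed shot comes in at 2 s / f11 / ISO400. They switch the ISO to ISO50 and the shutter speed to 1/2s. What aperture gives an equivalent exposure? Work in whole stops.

f/2

ISO: 400 → 200 → 100 → 50 — 3 stops dropped (darker).
Shutter speed: 2 → 1 → 1/2 — 2 stops faster (darker).
Net change so far: 5 stops darker. Offset with the aperture: f/11 → f/8 → f/5.6 → f/4 → f/2.8 → f/2.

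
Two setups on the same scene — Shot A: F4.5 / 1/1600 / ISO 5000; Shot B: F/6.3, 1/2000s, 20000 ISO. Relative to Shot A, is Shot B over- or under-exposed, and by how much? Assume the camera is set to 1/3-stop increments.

Aperture: f/4.5 → f/5 → f/5.6 → f/6.3 — 1 stop narrower (darker).
Shutter speed: 1/1600 → 1/2000 — 1/3 stop faster (darker).
ISO: 5000 → 6400 → 8000 → 10000 → 12800 → 16000 → 20000 — 2 stops raised (brighter).
Net: −1 −1/3 +2 = +2/3 stops.

2/3 stop brighter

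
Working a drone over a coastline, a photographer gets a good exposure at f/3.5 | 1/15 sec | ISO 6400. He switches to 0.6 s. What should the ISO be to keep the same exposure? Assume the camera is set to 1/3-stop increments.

Shutter speed: 1/15 → 1/13 → 1/10 → 1/8 → 1/6 → 1/5 → 1/4 → 0.3 → 0.4 → 0.5 → 0.6 — 3 1/3 stops slower (brighter).
Need 3 1/3 stops darker from the ISO: 6400 → 5000 → 4000 → 3200 → 2500 → 2000 → 1600 → 1250 → 1000 → 800 → 640.

ISO 640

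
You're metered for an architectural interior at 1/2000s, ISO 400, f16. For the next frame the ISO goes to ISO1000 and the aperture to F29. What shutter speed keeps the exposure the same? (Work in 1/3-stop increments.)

1/1600s

ISO: 400 → 500 → 640 → 800 → 1000 — 1 1/3 stops higher (brighter).
Aperture: f/16 → f/18 → f/20 → f/22 → f/25 → f/29 — 1 2/3 stops stopped down (darker).
Net change so far: 1/3 stop darker. Offset with the shutter speed: 1/2000 → 1/1600.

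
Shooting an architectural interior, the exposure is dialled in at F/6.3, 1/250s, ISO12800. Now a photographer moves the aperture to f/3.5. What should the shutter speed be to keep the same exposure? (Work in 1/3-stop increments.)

1/800s

Aperture: f/6.3 → f/5.6 → f/5 → f/4.5 → f/4 → f/3.5 — 1 2/3 stops opened up (brighter).
Need 1 2/3 stops darker from the shutter speed: 1/250 → 1/320 → 1/400 → 1/500 → 1/640 → 1/800.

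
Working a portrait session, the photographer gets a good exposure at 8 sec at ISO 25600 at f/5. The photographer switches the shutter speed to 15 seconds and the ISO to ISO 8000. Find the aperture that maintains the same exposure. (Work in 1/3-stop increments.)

f/4

Shutter speed: 8 → 10 → 13 → 15 — 1 stop slower (brighter).
ISO: 25600 → 20000 → 16000 → 12800 → 10000 → 8000 — 1 2/3 stops lower (darker).
Net change so far: 2/3 stop darker. Offset with the aperture: f/5 → f/4.5 → f/4.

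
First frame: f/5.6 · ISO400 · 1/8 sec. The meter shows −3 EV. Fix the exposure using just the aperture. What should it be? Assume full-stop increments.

Underexposed by 3 stops → need 3 stops brighter.
Aperture: f/5.6 → f/4 → f/2.8 → f/2.

f/2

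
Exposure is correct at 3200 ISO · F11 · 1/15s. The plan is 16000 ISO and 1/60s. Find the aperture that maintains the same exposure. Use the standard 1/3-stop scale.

f/13

ISO: 3200 → 4000 → 5000 → 6400 → 8000 → 10000 → 12800 → 16000 — 2 1/3 stops raised (brighter).
Shutter speed: 1/15 → 1/20 → 1/25 → 1/30 → 1/40 → 1/50 → 1/60 — 2 stops faster (darker).
Net change so far: 1/3 stop brighter. Offset with the aperture: f/11 → f/13.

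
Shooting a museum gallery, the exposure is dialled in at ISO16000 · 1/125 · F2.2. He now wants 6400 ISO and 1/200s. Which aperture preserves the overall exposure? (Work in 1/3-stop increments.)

f/1.1

ISO: 16000 → 12800 → 10000 → 8000 → 6400 — 1 1/3 stops lower (darker).
Shutter speed: 1/125 → 1/160 → 1/200 — 2/3 stop shorter (darker).
Net change so far: 2 stops darker. Offset with the aperture: f/2.2 → f/2 → f/1.8 → f/1.6 → f/1.4 → f/1.2 → f/1.1.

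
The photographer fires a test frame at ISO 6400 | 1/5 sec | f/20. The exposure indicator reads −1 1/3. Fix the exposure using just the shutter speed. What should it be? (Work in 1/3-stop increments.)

Underexposed by 1 1/3 stops → need 1 1/3 stops brighter.
Shutter speed: 1/5 → 1/4 → 0.3 → 0.4 → 0.5.

0.5 s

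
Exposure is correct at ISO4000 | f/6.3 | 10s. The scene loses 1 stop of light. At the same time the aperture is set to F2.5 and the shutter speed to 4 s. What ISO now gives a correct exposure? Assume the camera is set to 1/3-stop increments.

Scene light: 1 stop darker.
Aperture: f/6.3 → f/5.6 → f/5 → f/4.5 → f/4 → f/3.5 → f/3.2 → f/2.8 → f/2.5 — 2 2/3 stops opened up (brighter).
Shutter speed: 10 → 8 → 6 → 5 → 4 — 1 1/3 stops shorter (darker).
Net so far: 1/3 stop brighter. ISO: 4000 → 3200.

ISO 3200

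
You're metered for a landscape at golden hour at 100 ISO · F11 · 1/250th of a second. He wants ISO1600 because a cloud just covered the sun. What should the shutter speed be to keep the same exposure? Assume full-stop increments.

1/4000s

ISO: 100 → 200 → 400 → 800 → 1600 — 4 stops higher (brighter).
Need 4 stops darker from the shutter speed: 1/250 → 1/500 → 1/1000 → 1/2000 → 1/4000.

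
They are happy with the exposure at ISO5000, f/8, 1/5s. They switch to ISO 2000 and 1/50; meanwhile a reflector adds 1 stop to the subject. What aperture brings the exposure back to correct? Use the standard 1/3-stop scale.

Scene light: 1 stop brighter.
ISO: 5000 → 4000 → 3200 → 2500 → 2000 — 1 1/3 stops dropped (darker).
Shutter speed: 1/5 → 1/6 → 1/8 → 1/10 → 1/13 → 1/15 → 1/20 → 1/25 → 1/30 → 1/40 → 1/50 — 3 1/3 stops shorter (darker).
Net so far: 3 2/3 stops darker. Aperture: f/8 → f/7.1 → f/6.3 → f/5.6 → f/5 → f/4.5 → f/4 → f/3.5 → f/3.2 → f/2.8 → f/2.5 → f/2.2.

f/2.2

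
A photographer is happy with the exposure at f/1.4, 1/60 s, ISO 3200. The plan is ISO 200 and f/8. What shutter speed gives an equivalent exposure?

8 s

ISO: 3200 → 1600 → 800 → 400 → 200 — 4 stops lower (darker).
Aperture: f/1.4 → f/2 → f/2.8 → f/4 → f/5.6 → f/8 — 5 stops narrower (darker).
Net change so far: 9 stops darker. Offset with the shutter speed: 1/60 → 1/30 → 1/15 → 1/8 → 1/4 → 1/2 → 1 → 2 → 4 → 8.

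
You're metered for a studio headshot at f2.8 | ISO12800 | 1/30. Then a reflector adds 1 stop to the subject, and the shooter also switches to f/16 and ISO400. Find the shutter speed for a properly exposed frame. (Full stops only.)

15 s

Scene light: 1 stop brighter.
Aperture: f/2.8 → f/4 → f/5.6 → f/8 → f/11 → f/16 — 5 stops smaller aperture (darker).
ISO: 12800 → 6400 → 3200 → 1600 → 800 → 400 — 5 stops lower (darker).
Net so far: 9 stops darker. Shutter speed: 1/30 → 1/15 → 1/8 → 1/4 → 1/2 → 1 → 2 → 4 → 8 → 15.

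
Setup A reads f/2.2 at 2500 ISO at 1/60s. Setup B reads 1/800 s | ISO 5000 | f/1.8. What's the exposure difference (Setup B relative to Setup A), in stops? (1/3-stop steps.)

Aperture: f/2.2 → f/2 → f/1.8 — 2/3 stop wider (brighter).
Shutter speed: 1/60 → 1/80 → 1/100 → 1/125 → 1/160 → 1/200 → 1/250 → 1/320 → 1/400 → 1/500 → 1/640 → 1/800 — 3 2/3 stops faster (darker).
ISO: 2500 → 3200 → 4000 → 5000 — 1 stop raised (brighter).
Net: +2/3 −3 2/3 +1 = −2 stops.

2 stops darker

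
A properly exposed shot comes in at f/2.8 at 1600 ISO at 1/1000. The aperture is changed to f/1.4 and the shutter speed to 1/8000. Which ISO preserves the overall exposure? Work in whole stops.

Aperture: f/2.8 → f/2 → f/1.4 — 2 stops opened up (brighter).
Shutter speed: 1/1000 → 1/2000 → 1/4000 → 1/8000 — 3 stops shorter (darker).
Net change so far: 1 stop darker. Offset with the ISO: 1600 → 3200.

ISO 3200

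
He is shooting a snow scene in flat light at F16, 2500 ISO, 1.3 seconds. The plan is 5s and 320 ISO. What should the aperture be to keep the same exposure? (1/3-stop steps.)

Shutter speed: 1.3 → 1.6 → 2 → 2.5 → 3.2 → 4 → 5 — 2 stops slower (brighter).
ISO: 2500 → 2000 → 1600 → 1250 → 1000 → 800 → 640 → 500 → 400 → 320 — 3 stops lower (darker).
Net change so far: 1 stop darker. Offset with the aperture: f/16 → f/14 → f/13 → f/11.

f/11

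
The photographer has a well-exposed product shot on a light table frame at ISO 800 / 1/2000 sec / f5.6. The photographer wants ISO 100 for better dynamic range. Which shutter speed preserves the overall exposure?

ISO: 800 → 400 → 200 → 100 — 3 stops dropped (darker).
Need 3 stops brighter from the shutter speed: 1/2000 → 1/1000 → 1/500 → 1/250.

1/250s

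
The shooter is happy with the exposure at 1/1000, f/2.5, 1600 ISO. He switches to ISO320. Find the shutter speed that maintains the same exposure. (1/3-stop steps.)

ISO: 1600 → 1250 → 1000 → 800 → 640 → 500 → 400 → 320 — 2 1/3 stops lower (darker).
Need 2 1/3 stops brighter from the shutter speed: 1/1000 → 1/800 → 1/640 → 1/500 → 1/400 → 1/320 → 1/250 → 1/200.

1/200s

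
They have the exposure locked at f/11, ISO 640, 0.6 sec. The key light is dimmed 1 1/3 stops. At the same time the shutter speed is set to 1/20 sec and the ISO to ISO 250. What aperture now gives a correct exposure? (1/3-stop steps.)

f/1.2

Scene light: 1 1/3 stops darker.
Shutter speed: 0.6 → 0.5 → 0.4 → 0.3 → 1/4 → 1/5 → 1/6 → 1/8 → 1/10 → 1/13 → 1/15 → 1/20 — 3 2/3 stops faster (darker).
ISO: 640 → 500 → 400 → 320 → 250 — 1 1/3 stops lower (darker).
Net so far: 6 1/3 stops darker. Aperture: f/11 → f/10 → f/9 → f/8 → f/7.1 → f/6.3 → f/5.6 → f/5 → f/4.5 → f/4 → f/3.5 → f/3.2 → f/2.8 → f/2.5 → f/2.2 → f/2 → f/1.8 → f/1.6 → f/1.4 → f/1.2.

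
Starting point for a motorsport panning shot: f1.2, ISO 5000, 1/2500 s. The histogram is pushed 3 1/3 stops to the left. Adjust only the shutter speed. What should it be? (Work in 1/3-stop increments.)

1/250s

Underexposed by 3 1/3 stops → need 3 1/3 stops brighter.
Shutter speed: 1/2500 → 1/2000 → 1/1600 → 1/1250 → 1/1000 → 1/800 → 1/640 → 1/500 → 1/400 → 1/320 → 1/250.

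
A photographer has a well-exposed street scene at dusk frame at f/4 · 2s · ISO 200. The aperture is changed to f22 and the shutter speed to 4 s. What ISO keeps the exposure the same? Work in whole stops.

Aperture: f/4 → f/5.6 → f/8 → f/11 → f/16 → f/22 — 5 stops stopped down (darker).
Shutter speed: 2 → 4 — 1 stop slower (brighter).
Net change so far: 4 stops darker. Offset with the ISO: 200 → 400 → 800 → 1600 → 3200.

ISO 3200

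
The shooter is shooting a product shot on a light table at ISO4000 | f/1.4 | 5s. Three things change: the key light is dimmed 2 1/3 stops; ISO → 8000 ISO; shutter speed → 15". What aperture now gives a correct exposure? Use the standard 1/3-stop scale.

f/1.6

Scene light: 2 1/3 stops darker.
ISO: 4000 → 5000 → 6400 → 8000 — 1 stop higher (brighter).
Shutter speed: 5 → 6 → 8 → 10 → 13 → 15 — 1 2/3 stops slower (brighter).
Net so far: 1/3 stop brighter. Aperture: f/1.4 → f/1.6.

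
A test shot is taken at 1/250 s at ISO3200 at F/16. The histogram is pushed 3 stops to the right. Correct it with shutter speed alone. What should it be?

1/2000s

Overexposed by 3 stops → need 3 stops darker.
Shutter speed: 1/250 → 1/500 → 1/1000 → 1/2000.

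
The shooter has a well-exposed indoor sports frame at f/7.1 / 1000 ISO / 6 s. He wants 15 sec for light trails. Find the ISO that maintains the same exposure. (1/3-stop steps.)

Shutter speed: 6 → 8 → 10 → 13 → 15 — 1 1/3 stops longer (brighter).
Need 1 1/3 stops darker from the ISO: 1000 → 800 → 640 → 500 → 400.

ISO 400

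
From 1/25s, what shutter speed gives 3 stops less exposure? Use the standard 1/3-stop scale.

Shutter speed: 1/25 → 1/30 → 1/40 → 1/50 → 1/60 → 1/80 → 1/100 → 1/125 → 1/160 → 1/200 — 3 stops faster (darker).

1/200s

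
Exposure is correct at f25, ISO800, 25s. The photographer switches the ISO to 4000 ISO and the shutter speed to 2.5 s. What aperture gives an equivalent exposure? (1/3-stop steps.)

f/18

ISO: 800 → 1000 → 1250 → 1600 → 2000 → 2500 → 3200 → 4000 — 2 1/3 stops higher (brighter).
Shutter speed: 25 → 20 → 15 → 13 → 10 → 8 → 6 → 5 → 4 → 3.2 → 2.5 — 3 1/3 stops shorter (darker).
Net change so far: 1 stop darker. Offset with the aperture: f/25 → f/22 → f/20 → f/18.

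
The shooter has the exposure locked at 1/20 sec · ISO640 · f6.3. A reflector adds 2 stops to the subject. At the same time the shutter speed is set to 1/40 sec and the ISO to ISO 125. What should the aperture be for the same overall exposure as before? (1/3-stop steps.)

f/4

Scene light: 2 stops brighter.
Shutter speed: 1/20 → 1/25 → 1/30 → 1/40 — 1 stop faster (darker).
ISO: 640 → 500 → 400 → 320 → 250 → 200 → 160 → 125 — 2 1/3 stops dropped (darker).
Net so far: 1 1/3 stops darker. Aperture: f/6.3 → f/5.6 → f/5 → f/4.5 → f/4.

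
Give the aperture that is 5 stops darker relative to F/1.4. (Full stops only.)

Aperture: f/1.4 → f/2 → f/2.8 → f/4 → f/5.6 → f/8 — 5 stops smaller aperture (darker).

f/8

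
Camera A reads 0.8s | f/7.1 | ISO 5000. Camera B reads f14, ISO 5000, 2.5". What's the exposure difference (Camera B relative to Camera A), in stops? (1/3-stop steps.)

1/3 stop darker

Aperture: f/7.1 → f/8 → f/9 → f/10 → f/11 → f/13 → f/14 — 2 stops smaller aperture (darker).
Shutter speed: 0.8 → 1 → 1.3 → 1.6 → 2 → 2.5 — 1 2/3 stops slower (brighter).
ISO: unchanged.
Net: −2 +1 2/3 = −1/3 stops.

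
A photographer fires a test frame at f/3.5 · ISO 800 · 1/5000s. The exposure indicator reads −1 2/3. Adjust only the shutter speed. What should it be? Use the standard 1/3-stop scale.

1/1600s

Underexposed by 1 2/3 stops → need 1 2/3 stops brighter.
Shutter speed: 1/5000 → 1/4000 → 1/3200 → 1/2500 → 1/2000 → 1/1600.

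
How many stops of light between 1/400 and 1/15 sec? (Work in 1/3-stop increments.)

1/400 → 1/320 → 1/250 → 1/200 → 1/160 → 1/125 → 1/100 → 1/80 → 1/60 → 1/50 → 1/40 → 1/30 → 1/25 → 1/20 → 1/15 — count the steps: 14 third-stops = 4 2/3 stops.

4 2/3 stops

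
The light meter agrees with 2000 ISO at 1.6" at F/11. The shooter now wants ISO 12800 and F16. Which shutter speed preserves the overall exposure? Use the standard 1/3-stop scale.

ISO: 2000 → 2500 → 3200 → 4000 → 5000 → 6400 → 8000 → 10000 → 12800 — 2 2/3 stops higher (brighter).
Aperture: f/11 → f/13 → f/14 → f/16 — 1 stop narrower (darker).
Net change so far: 1 2/3 stops brighter. Offset with the shutter speed: 1.6 → 1.3 → 1 → 0.8 → 0.6 → 0.5.

0.5 s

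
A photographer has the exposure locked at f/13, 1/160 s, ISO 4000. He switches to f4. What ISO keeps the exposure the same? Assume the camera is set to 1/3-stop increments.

ISO 400

Aperture: f/13 → f/11 → f/10 → f/9 → f/8 → f/7.1 → f/6.3 → f/5.6 → f/5 → f/4.5 → f/4 — 3 1/3 stops wider (brighter).
Need 3 1/3 stops darker from the ISO: 4000 → 3200 → 2500 → 2000 → 1600 → 1250 → 1000 → 800 → 640 → 500 → 400.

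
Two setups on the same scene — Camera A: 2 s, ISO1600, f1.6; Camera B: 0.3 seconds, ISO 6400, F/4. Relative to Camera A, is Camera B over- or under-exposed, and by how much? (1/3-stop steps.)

3 1/3 stops darker

Aperture: f/1.6 → f/1.8 → f/2 → f/2.2 → f/2.5 → f/2.8 → f/3.2 → f/3.5 → f/4 — 2 2/3 stops stopped down (darker).
Shutter speed: 2 → 1.6 → 1.3 → 1 → 0.8 → 0.6 → 0.5 → 0.4 → 0.3 — 2 2/3 stops faster (darker).
ISO: 1600 → 2000 → 2500 → 3200 → 4000 → 5000 → 6400 — 2 stops higher (brighter).
Net: −2 2/3 −2 2/3 +2 = −3 1/3 stops.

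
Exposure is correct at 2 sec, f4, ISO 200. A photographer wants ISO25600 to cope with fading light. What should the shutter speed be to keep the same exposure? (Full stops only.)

1/60s

ISO: 200 → 400 → 800 → 1600 → 3200 → 6400 → 12800 → 25600 — 7 stops raised (brighter).
Need 7 stops darker from the shutter speed: 2 → 1 → 1/2 → 1/4 → 1/8 → 1/15 → 1/30 → 1/60.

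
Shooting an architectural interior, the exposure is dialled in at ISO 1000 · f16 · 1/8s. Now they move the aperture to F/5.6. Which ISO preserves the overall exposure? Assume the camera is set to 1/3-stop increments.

ISO 125

Aperture: f/16 → f/14 → f/13 → f/11 → f/10 → f/9 → f/8 → f/7.1 → f/6.3 → f/5.6 — 3 stops opened up (brighter).
Need 3 stops darker from the ISO: 1000 → 800 → 640 → 500 → 400 → 320 → 250 → 200 → 160 → 125.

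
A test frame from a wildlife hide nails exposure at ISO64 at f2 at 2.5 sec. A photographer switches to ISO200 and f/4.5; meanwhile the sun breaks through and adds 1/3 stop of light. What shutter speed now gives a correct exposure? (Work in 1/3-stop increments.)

Scene light: 1/3 stop brighter.
ISO: 64 → 80 → 100 → 125 → 160 → 200 — 1 2/3 stops higher (brighter).
Aperture: f/2 → f/2.2 → f/2.5 → f/2.8 → f/3.2 → f/3.5 → f/4 → f/4.5 — 2 1/3 stops narrower (darker).
Net so far: 1/3 stop darker. Shutter speed: 2.5 → 3.2.

3.2 s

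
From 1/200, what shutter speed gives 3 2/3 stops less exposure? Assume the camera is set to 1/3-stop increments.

1/2500s

Shutter speed: 1/200 → 1/250 → 1/320 → 1/400 → 1/500 → 1/640 → 1/800 → 1/1000 → 1/1250 → 1/1600 → 1/2000 → 1/2500 — 3 2/3 stops faster (darker).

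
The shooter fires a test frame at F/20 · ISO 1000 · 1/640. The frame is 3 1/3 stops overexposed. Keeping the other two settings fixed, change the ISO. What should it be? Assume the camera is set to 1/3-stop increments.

ISO 100

Overexposed by 3 1/3 stops → need 3 1/3 stops darker.
ISO: 1000 → 800 → 640 → 500 → 400 → 320 → 250 → 200 → 160 → 125 → 100.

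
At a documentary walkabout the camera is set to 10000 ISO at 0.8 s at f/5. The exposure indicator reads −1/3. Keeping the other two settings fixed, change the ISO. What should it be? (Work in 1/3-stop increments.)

Underexposed by 1/3 stop → need 1/3 stop brighter.
ISO: 10000 → 12800.

ISO 12800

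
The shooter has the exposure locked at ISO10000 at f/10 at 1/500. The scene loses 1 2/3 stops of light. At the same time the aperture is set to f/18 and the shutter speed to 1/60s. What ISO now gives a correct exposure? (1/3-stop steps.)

ISO 12800

Scene light: 1 2/3 stops darker.
Aperture: f/10 → f/11 → f/13 → f/14 → f/16 → f/18 — 1 2/3 stops narrower (darker).
Shutter speed: 1/500 → 1/400 → 1/320 → 1/250 → 1/200 → 1/160 → 1/125 → 1/100 → 1/80 → 1/60 — 3 stops longer (brighter).
Net so far: 1/3 stop darker. ISO: 10000 → 12800.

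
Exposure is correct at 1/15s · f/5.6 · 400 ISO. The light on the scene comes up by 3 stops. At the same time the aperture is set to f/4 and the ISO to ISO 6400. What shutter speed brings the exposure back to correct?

Scene light: 3 stops brighter.
Aperture: f/5.6 → f/4 — 1 stop wider (brighter).
ISO: 400 → 800 → 1600 → 3200 → 6400 — 4 stops higher (brighter).
Net so far: 8 stops brighter. Shutter speed: 1/15 → 1/30 → 1/60 → 1/125 → 1/250 → 1/500 → 1/1000 → 1/2000 → 1/4000.

1/4000s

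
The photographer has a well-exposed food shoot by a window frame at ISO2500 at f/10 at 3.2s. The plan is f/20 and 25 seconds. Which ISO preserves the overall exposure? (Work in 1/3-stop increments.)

ISO 1250

Aperture: f/10 → f/11 → f/13 → f/14 → f/16 → f/18 → f/20 — 2 stops stopped down (darker).
Shutter speed: 3.2 → 4 → 5 → 6 → 8 → 10 → 13 → 15 → 20 → 25 — 3 stops longer (brighter).
Net change so far: 1 stop brighter. Offset with the ISO: 2500 → 2000 → 1600 → 1250.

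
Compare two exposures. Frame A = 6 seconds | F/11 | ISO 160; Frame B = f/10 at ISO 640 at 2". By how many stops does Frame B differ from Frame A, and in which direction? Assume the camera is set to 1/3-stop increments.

Aperture: f/11 → f/10 — 1/3 stop larger aperture (brighter).
Shutter speed: 6 → 5 → 4 → 3.2 → 2.5 → 2 — 1 2/3 stops shorter (darker).
ISO: 160 → 200 → 250 → 320 → 400 → 500 → 640 — 2 stops raised (brighter).
Net: +1/3 −1 2/3 +2 = +2/3 stops.

2/3 stop brighter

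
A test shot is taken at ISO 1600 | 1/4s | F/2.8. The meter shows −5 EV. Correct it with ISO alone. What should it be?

ISO 51200

Underexposed by 5 stops → need 5 stops brighter.
ISO: 1600 → 3200 → 6400 → 12800 → 25600 → 51200.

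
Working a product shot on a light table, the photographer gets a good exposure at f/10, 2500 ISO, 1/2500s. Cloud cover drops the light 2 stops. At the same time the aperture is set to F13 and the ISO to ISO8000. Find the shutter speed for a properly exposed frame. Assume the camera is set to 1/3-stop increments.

1/1250s

Scene light: 2 stops darker.
Aperture: f/10 → f/11 → f/13 — 2/3 stop stopped down (darker).
ISO: 2500 → 3200 → 4000 → 5000 → 6400 → 8000 — 1 2/3 stops raised (brighter).
Net so far: 1 stop darker. Shutter speed: 1/2500 → 1/2000 → 1/1600 → 1/1250.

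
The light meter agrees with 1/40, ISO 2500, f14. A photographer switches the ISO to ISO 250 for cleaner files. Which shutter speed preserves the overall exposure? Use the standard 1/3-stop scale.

ISO: 2500 → 2000 → 1600 → 1250 → 1000 → 800 → 640 → 500 → 400 → 320 → 250 — 3 1/3 stops dropped (darker).
Need 3 1/3 stops brighter from the shutter speed: 1/40 → 1/30 → 1/25 → 1/20 → 1/15 → 1/13 → 1/10 → 1/8 → 1/6 → 1/5 → 1/4.

1/4s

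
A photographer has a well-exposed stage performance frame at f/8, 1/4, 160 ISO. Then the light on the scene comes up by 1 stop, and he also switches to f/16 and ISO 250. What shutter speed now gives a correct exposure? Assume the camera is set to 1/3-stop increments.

Scene light: 1 stop brighter.
Aperture: f/8 → f/9 → f/10 → f/11 → f/13 → f/14 → f/16 — 2 stops narrower (darker).
ISO: 160 → 200 → 250 — 2/3 stop higher (brighter).
Net so far: 1/3 stop darker. Shutter speed: 1/4 → 0.3.

0.3 s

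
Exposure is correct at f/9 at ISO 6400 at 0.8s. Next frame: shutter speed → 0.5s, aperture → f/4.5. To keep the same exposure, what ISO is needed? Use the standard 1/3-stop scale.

ISO 2500

Shutter speed: 0.8 → 0.6 → 0.5 — 2/3 stop shorter (darker).
Aperture: f/9 → f/8 → f/7.1 → f/6.3 → f/5.6 → f/5 → f/4.5 — 2 stops opened up (brighter).
Net change so far: 1 1/3 stops brighter. Offset with the ISO: 6400 → 5000 → 4000 → 3200 → 2500.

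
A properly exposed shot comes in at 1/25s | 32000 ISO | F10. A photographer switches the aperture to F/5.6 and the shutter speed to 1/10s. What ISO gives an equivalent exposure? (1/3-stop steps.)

Aperture: f/10 → f/9 → f/8 → f/7.1 → f/6.3 → f/5.6 — 1 2/3 stops opened up (brighter).
Shutter speed: 1/25 → 1/20 → 1/15 → 1/13 → 1/10 — 1 1/3 stops slower (brighter).
Net change so far: 3 stops brighter. Offset with the ISO: 32000 → 25600 → 20000 → 16000 → 12800 → 10000 → 8000 → 6400 → 5000 → 4000.

ISO 4000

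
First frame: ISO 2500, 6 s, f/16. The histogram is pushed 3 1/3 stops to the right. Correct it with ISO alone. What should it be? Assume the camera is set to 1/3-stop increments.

ISO 250

Overexposed by 3 1/3 stops → need 3 1/3 stops darker.
ISO: 2500 → 2000 → 1600 → 1250 → 1000 → 800 → 640 → 500 → 400 → 320 → 250.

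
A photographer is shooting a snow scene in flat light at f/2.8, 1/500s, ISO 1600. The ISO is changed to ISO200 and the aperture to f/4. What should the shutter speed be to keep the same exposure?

1/30s

ISO: 1600 → 800 → 400 → 200 — 3 stops lower (darker).
Aperture: f/2.8 → f/4 — 1 stop narrower (darker).
Net change so far: 4 stops darker. Offset with the shutter speed: 1/500 → 1/250 → 1/125 → 1/60 → 1/30.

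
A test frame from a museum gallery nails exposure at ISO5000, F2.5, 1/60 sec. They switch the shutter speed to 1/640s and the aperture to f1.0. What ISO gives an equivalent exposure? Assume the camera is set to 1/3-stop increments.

ISO 8000

Shutter speed: 1/60 → 1/80 → 1/100 → 1/125 → 1/160 → 1/200 → 1/250 → 1/320 → 1/400 → 1/500 → 1/640 — 3 1/3 stops shorter (darker).
Aperture: f/2.5 → f/2.2 → f/2 → f/1.8 → f/1.6 → f/1.4 → f/1.2 → f/1.1 → f/1.0 — 2 2/3 stops opened up (brighter).
Net change so far: 2/3 stop darker. Offset with the ISO: 5000 → 6400 → 8000.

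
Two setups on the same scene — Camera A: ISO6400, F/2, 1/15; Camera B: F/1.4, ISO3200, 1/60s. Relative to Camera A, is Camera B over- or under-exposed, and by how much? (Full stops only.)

2 stops darker

Aperture: f/2 → f/1.4 — 1 stop larger aperture (brighter).
Shutter speed: 1/15 → 1/30 → 1/60 — 2 stops faster (darker).
ISO: 6400 → 3200 — 1 stop lower (darker).
Net: +1 −2 −1 = −2 stops.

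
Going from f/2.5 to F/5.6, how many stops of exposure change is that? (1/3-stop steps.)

f/2.5 → f/2.8 → f/3.2 → f/3.5 → f/4 → f/4.5 → f/5 → f/5.6 — count the steps: 7 third-stops = 2 1/3 stops.

2 1/3 stops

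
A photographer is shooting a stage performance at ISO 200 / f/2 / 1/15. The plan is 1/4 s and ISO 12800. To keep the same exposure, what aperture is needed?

f/32

Shutter speed: 1/15 → 1/8 → 1/4 — 2 stops slower (brighter).
ISO: 200 → 400 → 800 → 1600 → 3200 → 6400 → 12800 — 6 stops raised (brighter).
Net change so far: 8 stops brighter. Offset with the aperture: f/2 → f/2.8 → f/4 → f/5.6 → f/8 → f/11 → f/16 → f/22 → f/32.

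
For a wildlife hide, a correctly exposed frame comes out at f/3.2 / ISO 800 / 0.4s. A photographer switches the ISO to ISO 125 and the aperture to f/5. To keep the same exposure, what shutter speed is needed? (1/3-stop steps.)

6 s

ISO: 800 → 640 → 500 → 400 → 320 → 250 → 200 → 160 → 125 — 2 2/3 stops lower (darker).
Aperture: f/3.2 → f/3.5 → f/4 → f/4.5 → f/5 — 1 1/3 stops narrower (darker).
Net change so far: 4 stops darker. Offset with the shutter speed: 0.4 → 0.5 → 0.6 → 0.8 → 1 → 1.3 → 1.6 → 2 → 2.5 → 3.2 → 4 → 5 → 6.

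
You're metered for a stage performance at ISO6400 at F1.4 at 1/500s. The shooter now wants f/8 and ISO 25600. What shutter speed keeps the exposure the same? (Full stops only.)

Aperture: f/1.4 → f/2 → f/2.8 → f/4 → f/5.6 → f/8 — 5 stops smaller aperture (darker).
ISO: 6400 → 12800 → 25600 — 2 stops higher (brighter).
Net change so far: 3 stops darker. Offset with the shutter speed: 1/500 → 1/250 → 1/125 → 1/60.

1/60s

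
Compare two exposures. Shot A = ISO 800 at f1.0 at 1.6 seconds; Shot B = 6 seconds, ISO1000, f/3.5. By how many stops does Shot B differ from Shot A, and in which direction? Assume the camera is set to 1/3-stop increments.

1 1/3 stops darker

Aperture: f/1.0 → f/1.1 → f/1.2 → f/1.4 → f/1.6 → f/1.8 → f/2 → f/2.2 → f/2.5 → f/2.8 → f/3.2 → f/3.5 — 3 2/3 stops smaller aperture (darker).
Shutter speed: 1.6 → 2 → 2.5 → 3.2 → 4 → 5 → 6 — 2 stops longer (brighter).
ISO: 800 → 1000 — 1/3 stop higher (brighter).
Net: −3 2/3 +2 +1/3 = −1 1/3 stops.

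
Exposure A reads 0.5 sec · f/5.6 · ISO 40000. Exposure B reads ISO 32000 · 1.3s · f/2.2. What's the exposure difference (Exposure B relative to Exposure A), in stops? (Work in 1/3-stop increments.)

Aperture: f/5.6 → f/5 → f/4.5 → f/4 → f/3.5 → f/3.2 → f/2.8 → f/2.5 → f/2.2 — 2 2/3 stops opened up (brighter).
Shutter speed: 0.5 → 0.6 → 0.8 → 1 → 1.3 — 1 1/3 stops longer (brighter).
ISO: 40000 → 32000 — 1/3 stop lower (darker).
Net: +2 2/3 +1 1/3 −1/3 = +3 2/3 stops.

3 2/3 stops brighter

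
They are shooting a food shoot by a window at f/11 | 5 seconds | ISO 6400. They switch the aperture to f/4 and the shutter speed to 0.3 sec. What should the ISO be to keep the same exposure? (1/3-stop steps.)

Aperture: f/11 → f/10 → f/9 → f/8 → f/7.1 → f/6.3 → f/5.6 → f/5 → f/4.5 → f/4 — 3 stops larger aperture (brighter).
Shutter speed: 5 → 4 → 3.2 → 2.5 → 2 → 1.6 → 1.3 → 1 → 0.8 → 0.6 → 0.5 → 0.4 → 0.3 — 4 stops shorter (darker).
Net change so far: 1 stop darker. Offset with the ISO: 6400 → 8000 → 10000 → 12800.

ISO 12800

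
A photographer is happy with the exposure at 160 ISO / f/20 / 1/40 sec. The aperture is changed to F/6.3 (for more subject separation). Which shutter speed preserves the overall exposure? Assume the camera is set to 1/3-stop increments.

1/400s

Aperture: f/20 → f/18 → f/16 → f/14 → f/13 → f/11 → f/10 → f/9 → f/8 → f/7.1 → f/6.3 — 3 1/3 stops larger aperture (brighter).
Need 3 1/3 stops darker from the shutter speed: 1/40 → 1/50 → 1/60 → 1/80 → 1/100 → 1/125 → 1/160 → 1/200 → 1/250 → 1/320 → 1/400.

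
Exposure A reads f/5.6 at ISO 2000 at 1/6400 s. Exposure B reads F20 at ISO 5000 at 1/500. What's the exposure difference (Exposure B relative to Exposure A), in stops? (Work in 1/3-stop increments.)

Aperture: f/5.6 → f/6.3 → f/7.1 → f/8 → f/9 → f/10 → f/11 → f/13 → f/14 → f/16 → f/18 → f/20 — 3 2/3 stops smaller aperture (darker).
Shutter speed: 1/6400 → 1/5000 → 1/4000 → 1/3200 → 1/2500 → 1/2000 → 1/1600 → 1/1250 → 1/1000 → 1/800 → 1/640 → 1/500 — 3 2/3 stops longer (brighter).
ISO: 2000 → 2500 → 3200 → 4000 → 5000 — 1 1/3 stops higher (brighter).
Net: −3 2/3 +3 2/3 +1 1/3 = +1 1/3 stops.

1 1/3 stops brighter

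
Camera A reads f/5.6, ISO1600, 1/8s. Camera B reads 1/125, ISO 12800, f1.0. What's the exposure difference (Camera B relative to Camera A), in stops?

4 stops brighter

Aperture: f/5.6 → f/4 → f/2.8 → f/2 → f/1.4 → f/1.0 — 5 stops opened up (brighter).
Shutter speed: 1/8 → 1/15 → 1/30 → 1/60 → 1/125 — 4 stops shorter (darker).
ISO: 1600 → 3200 → 6400 → 12800 — 3 stops raised (brighter).
Net: +5 −4 +3 = +4 stops.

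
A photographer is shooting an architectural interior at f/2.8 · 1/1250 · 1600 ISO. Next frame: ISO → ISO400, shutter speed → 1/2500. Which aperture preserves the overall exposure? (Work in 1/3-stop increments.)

ISO: 1600 → 1250 → 1000 → 800 → 640 → 500 → 400 — 2 stops dropped (darker).
Shutter speed: 1/1250 → 1/1600 → 1/2000 → 1/2500 — 1 stop shorter (darker).
Net change so far: 3 stops darker. Offset with the aperture: f/2.8 → f/2.5 → f/2.2 → f/2 → f/1.8 → f/1.6 → f/1.4 → f/1.2 → f/1.1 → f/1.0.

f/1.0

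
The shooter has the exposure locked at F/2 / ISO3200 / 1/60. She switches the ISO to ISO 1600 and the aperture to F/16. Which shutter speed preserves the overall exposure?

ISO: 3200 → 1600 — 1 stop dropped (darker).
Aperture: f/2 → f/2.8 → f/4 → f/5.6 → f/8 → f/11 → f/16 — 6 stops smaller aperture (darker).
Net change so far: 7 stops darker. Offset with the shutter speed: 1/60 → 1/30 → 1/15 → 1/8 → 1/4 → 1/2 → 1 → 2.

2 s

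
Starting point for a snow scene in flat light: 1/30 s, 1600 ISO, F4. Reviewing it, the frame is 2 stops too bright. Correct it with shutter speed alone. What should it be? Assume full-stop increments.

1/125s

Overexposed by 2 stops → need 2 stops darker.
Shutter speed: 1/30 → 1/60 → 1/125.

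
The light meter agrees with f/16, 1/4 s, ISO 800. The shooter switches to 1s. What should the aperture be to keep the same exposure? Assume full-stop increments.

Shutter speed: 1/4 → 1/2 → 1 — 2 stops slower (brighter).
Need 2 stops darker from the aperture: f/16 → f/22 → f/32.

f/32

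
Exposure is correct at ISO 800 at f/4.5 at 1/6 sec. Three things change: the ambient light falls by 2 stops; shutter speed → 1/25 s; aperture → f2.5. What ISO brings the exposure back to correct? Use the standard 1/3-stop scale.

ISO 4000

Scene light: 2 stops darker.
Shutter speed: 1/6 → 1/8 → 1/10 → 1/13 → 1/15 → 1/20 → 1/25 — 2 stops faster (darker).
Aperture: f/4.5 → f/4 → f/3.5 → f/3.2 → f/2.8 → f/2.5 — 1 2/3 stops wider (brighter).
Net so far: 2 1/3 stops darker. ISO: 800 → 1000 → 1250 → 1600 → 2000 → 2500 → 3200 → 4000.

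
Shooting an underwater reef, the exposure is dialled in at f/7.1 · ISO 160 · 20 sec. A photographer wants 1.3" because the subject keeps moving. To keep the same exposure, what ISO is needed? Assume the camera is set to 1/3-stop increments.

Shutter speed: 20 → 15 → 13 → 10 → 8 → 6 → 5 → 4 → 3.2 → 2.5 → 2 → 1.6 → 1.3 — 4 stops shorter (darker).
Need 4 stops brighter from the ISO: 160 → 200 → 250 → 320 → 400 → 500 → 640 → 800 → 1000 → 1250 → 1600 → 2000 → 2500.

ISO 2500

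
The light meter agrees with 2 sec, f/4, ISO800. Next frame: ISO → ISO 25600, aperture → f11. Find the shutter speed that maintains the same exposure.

1/2s

ISO: 800 → 1600 → 3200 → 6400 → 12800 → 25600 — 5 stops raised (brighter).
Aperture: f/4 → f/5.6 → f/8 → f/11 — 3 stops stopped down (darker).
Net change so far: 2 stops brighter. Offset with the shutter speed: 2 → 1 → 1/2.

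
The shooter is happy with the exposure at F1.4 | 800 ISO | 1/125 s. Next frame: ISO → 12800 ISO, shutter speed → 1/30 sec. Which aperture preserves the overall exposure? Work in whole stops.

f/11

ISO: 800 → 1600 → 3200 → 6400 → 12800 — 4 stops raised (brighter).
Shutter speed: 1/125 → 1/60 → 1/30 — 2 stops longer (brighter).
Net change so far: 6 stops brighter. Offset with the aperture: f/1.4 → f/2 → f/2.8 → f/4 → f/5.6 → f/8 → f/11.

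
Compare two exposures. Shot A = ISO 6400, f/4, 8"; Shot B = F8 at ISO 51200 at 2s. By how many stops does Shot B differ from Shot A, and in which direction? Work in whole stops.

Aperture: f/4 → f/5.6 → f/8 — 2 stops narrower (darker).
Shutter speed: 8 → 4 → 2 — 2 stops shorter (darker).
ISO: 6400 → 12800 → 25600 → 51200 — 3 stops raised (brighter).
Net: −2 −2 +3 = −1 stop.

1 stop darker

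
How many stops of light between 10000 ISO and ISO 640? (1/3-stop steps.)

4 stops

10000 → 8000 → 6400 → 5000 → 4000 → 3200 → 2500 → 2000 → 1600 → 1250 → 1000 → 800 → 640 — count the steps: 12 third-stops = 4 stops.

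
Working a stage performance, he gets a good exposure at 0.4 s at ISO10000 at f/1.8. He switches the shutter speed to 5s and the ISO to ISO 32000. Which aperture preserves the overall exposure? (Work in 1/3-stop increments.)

Shutter speed: 0.4 → 0.5 → 0.6 → 0.8 → 1 → 1.3 → 1.6 → 2 → 2.5 → 3.2 → 4 → 5 — 3 2/3 stops longer (brighter).
ISO: 10000 → 12800 → 16000 → 20000 → 25600 → 32000 — 1 2/3 stops raised (brighter).
Net change so far: 5 1/3 stops brighter. Offset with the aperture: f/1.8 → f/2 → f/2.2 → f/2.5 → f/2.8 → f/3.2 → f/3.5 → f/4 → f/4.5 → f/5 → f/5.6 → f/6.3 → f/7.1 → f/8 → f/9 → f/10 → f/11.

f/11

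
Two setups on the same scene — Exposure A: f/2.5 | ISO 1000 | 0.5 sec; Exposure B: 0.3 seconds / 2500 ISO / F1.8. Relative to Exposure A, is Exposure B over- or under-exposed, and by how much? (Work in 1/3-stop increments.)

Aperture: f/2.5 → f/2.2 → f/2 → f/1.8 — 1 stop larger aperture (brighter).
Shutter speed: 0.5 → 0.4 → 0.3 — 2/3 stop shorter (darker).
ISO: 1000 → 1250 → 1600 → 2000 → 2500 — 1 1/3 stops higher (brighter).
Net: +1 −2/3 +1 1/3 = +1 2/3 stops.

1 2/3 stops brighter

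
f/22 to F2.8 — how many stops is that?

6 stops

f/22 → f/16 → f/11 → f/8 → f/5.6 → f/4 → f/2.8 — count the steps: 6 stops.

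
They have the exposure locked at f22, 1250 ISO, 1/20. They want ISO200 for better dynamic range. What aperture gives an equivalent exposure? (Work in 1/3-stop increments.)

ISO: 1250 → 1000 → 800 → 640 → 500 → 400 → 320 → 250 → 200 — 2 2/3 stops dropped (darker).
Need 2 2/3 stops brighter from the aperture: f/22 → f/20 → f/18 → f/16 → f/14 → f/13 → f/11 → f/10 → f/9.

f/9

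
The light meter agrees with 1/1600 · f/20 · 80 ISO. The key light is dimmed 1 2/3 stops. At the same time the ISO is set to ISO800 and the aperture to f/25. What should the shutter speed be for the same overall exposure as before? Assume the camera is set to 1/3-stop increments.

1/3200s

Scene light: 1 2/3 stops darker.
ISO: 80 → 100 → 125 → 160 → 200 → 250 → 320 → 400 → 500 → 640 → 800 — 3 1/3 stops higher (brighter).
Aperture: f/20 → f/22 → f/25 — 2/3 stop stopped down (darker).
Net so far: 1 stop brighter. Shutter speed: 1/1600 → 1/2000 → 1/2500 → 1/3200.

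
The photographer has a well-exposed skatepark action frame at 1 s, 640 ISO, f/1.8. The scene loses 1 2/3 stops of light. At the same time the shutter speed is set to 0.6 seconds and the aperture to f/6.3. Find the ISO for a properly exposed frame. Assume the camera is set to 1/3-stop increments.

ISO 40000

Scene light: 1 2/3 stops darker.
Shutter speed: 1 → 0.8 → 0.6 — 2/3 stop faster (darker).
Aperture: f/1.8 → f/2 → f/2.2 → f/2.5 → f/2.8 → f/3.2 → f/3.5 → f/4 → f/4.5 → f/5 → f/5.6 → f/6.3 — 3 2/3 stops stopped down (darker).
Net so far: 6 stops darker. ISO: 640 → 800 → 1000 → 1250 → 1600 → 2000 → 2500 → 3200 → 4000 → 5000 → 6400 → 8000 → 10000 → 12800 → 16000 → 20000 → 25600 → 32000 → 40000.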